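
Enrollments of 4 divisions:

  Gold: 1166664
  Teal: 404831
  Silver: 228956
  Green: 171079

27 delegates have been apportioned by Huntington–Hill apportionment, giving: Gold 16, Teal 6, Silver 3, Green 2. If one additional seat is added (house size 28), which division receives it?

Gold

Priority for the next seat is population ÷ (√(s·(s+1))).
Priorities: Gold 70739.396, Teal 62466.779, Silver 66093.904, Green 69842.709.
Highest priority: Gold.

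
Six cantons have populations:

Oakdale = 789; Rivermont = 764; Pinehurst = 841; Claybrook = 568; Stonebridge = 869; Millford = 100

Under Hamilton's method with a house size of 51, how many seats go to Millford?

Standard divisor: 3931 ÷ 51 ≈ 77.078.
Standard quotas: Oakdale 10.236, Rivermont 9.912, Pinehurst 10.911, Claybrook 7.369, Stonebridge 11.274, Millford 1.297.
Lower quotas: Oakdale 10, Rivermont 9, Pinehurst 10, Claybrook 7, Stonebridge 11, Millford 1 (sum 48, leaving 3 seats).
Remainders in descending order: Rivermont 0.912, Pinehurst 0.911, Claybrook 0.369, Millford 0.297, Stonebridge 0.274, Oakdale 0.236.
Largest remainders: Rivermont, Pinehurst, Claybrook receive the extra seats.
Millford receives 1.

1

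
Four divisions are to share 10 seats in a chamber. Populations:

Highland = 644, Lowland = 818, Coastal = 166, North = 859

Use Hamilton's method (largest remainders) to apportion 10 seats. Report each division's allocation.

Highland 3, Lowland 3, Coastal 1, North 3

Total 2487; standard divisor 2487/10 ≈ 248.7.
Standard quotas: Highland 2.589, Lowland 3.289, Coastal 0.667, North 3.454.
Lower quotas: Highland 2, Lowland 3, Coastal 0, North 3 (sum 8, leaving 2 seats).
Remainders in descending order: Coastal 0.667, Highland 0.589, North 0.454, Lowland 0.289.
Largest remainders: Coastal, Highland receive the extra seats.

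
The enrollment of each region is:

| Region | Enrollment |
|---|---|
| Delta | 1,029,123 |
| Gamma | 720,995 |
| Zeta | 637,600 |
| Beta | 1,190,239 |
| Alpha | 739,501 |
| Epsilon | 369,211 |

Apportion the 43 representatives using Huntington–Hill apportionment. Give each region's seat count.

With divisor 109866: modified quotas Delta 9.367, Gamma 6.562, Zeta 5.803, Beta 10.834, Alpha 6.731, Epsilon 3.361.
Geometric-mean thresholds: Delta √(9·10)=9.487, Gamma √(6·7)=6.481, Zeta √(5·6)=5.477, Beta √(10·11)=10.488, Alpha √(6·7)=6.481, Epsilon √(3·4)=3.464.
Each quota rounded against its threshold gives Delta 9, Gamma 7, Zeta 6, Beta 11, Alpha 7, Epsilon 3 (total 43).

Delta 9; Gamma 7; Zeta 6; Beta 11; Alpha 7; Epsilon 3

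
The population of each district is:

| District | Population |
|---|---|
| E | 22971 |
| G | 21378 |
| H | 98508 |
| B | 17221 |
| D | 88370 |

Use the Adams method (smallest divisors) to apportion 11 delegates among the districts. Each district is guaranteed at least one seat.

E: 1; G: 1; H: 4; B: 1; D: 4

Standard divisor 248448/11 ≈ 22586.182; standard quotas: E 1.017, G 0.947, H 4.361, B 0.762, D 3.913.
Rounding up gives 2, 1, 5, 1, 4 = 13 seats, so the divisor must be adjusted.
With modified divisor 27000: modified quotas E 0.851, G 0.792, H 3.648, B 0.638, D 3.273.
Rounding up: E 1, G 1, H 4, B 1, D 4 (total 11).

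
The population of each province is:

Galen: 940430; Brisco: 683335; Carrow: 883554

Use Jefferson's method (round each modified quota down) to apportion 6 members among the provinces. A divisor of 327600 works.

Galen: 2, Brisco: 2, Carrow: 2

With modified divisor 327600: modified quotas Galen 2.871, Brisco 2.086, Carrow 2.697.
Rounding down: Galen 2, Brisco 2, Carrow 2 (total 6).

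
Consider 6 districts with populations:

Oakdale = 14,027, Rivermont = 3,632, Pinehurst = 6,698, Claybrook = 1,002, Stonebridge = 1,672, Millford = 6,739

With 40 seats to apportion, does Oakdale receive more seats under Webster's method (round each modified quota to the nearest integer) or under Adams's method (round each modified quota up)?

Webster: Oakdale 17, Rivermont 4, Pinehurst 8, Claybrook 1, Stonebridge 2, Millford 8.
Adams: Oakdale 16, Rivermont 4, Pinehurst 8, Claybrook 2, Stonebridge 2, Millford 8.
Oakdale gets 17 under Webster and 16 under Adams.

Webster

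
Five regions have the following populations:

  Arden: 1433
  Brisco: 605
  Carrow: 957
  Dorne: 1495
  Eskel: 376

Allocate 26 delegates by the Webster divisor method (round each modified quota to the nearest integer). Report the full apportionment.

Arden=8; Brisco=3; Carrow=5; Dorne=8; Eskel=2

Standard divisor 4866/26 ≈ 187.154; standard quotas: Arden 7.657, Brisco 3.233, Carrow 5.113, Dorne 7.988, Eskel 2.009.
Rounding to the nearest integer gives Arden 8, Brisco 3, Carrow 5, Dorne 8, Eskel 2 — total 26, matching the house size, so no adjustment is needed.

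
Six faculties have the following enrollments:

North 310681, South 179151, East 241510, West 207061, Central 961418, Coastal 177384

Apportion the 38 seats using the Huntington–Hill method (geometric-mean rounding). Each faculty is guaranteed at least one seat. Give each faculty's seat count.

North=6; South=3; East=4; West=4; Central=18; Coastal=3

With divisor 54482: modified quotas North 5.702, South 3.288, East 4.433, West 3.801, Central 17.647, Coastal 3.256.
Geometric-mean thresholds: North √(5·6)=5.477, South √(3·4)=3.464, East √(4·5)=4.472, West √(3·4)=3.464, Central √(17·18)=17.493, Coastal √(3·4)=3.464.
Each quota rounded against its threshold gives North 6, South 3, East 4, West 4, Central 18, Coastal 3 (total 38).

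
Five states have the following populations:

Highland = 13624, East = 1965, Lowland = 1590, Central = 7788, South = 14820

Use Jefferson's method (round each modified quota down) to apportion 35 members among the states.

Highland 12, East 1, Lowland 1, Central 7, South 14

Standard divisor 39787/35 ≈ 1136.771; standard quotas: Highland 11.985, East 1.729, Lowland 1.399, Central 6.851, South 13.037.
Rounding down gives 11, 1, 1, 6, 13 = 32 seats, so the divisor must be adjusted.
With modified divisor 1050: modified quotas Highland 12.975, East 1.871, Lowland 1.514, Central 7.417, South 14.114.
Rounding down: Highland 12, East 1, Lowland 1, Central 7, South 14 (total 35).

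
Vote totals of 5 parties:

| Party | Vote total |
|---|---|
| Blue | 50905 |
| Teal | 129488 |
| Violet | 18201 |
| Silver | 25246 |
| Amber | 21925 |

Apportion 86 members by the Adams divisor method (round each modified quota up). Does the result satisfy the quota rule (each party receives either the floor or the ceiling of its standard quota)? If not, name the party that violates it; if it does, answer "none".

Teal

Standard quotas: Blue 17.813, Teal 45.311, Violet 6.369, Silver 8.834, Amber 7.672.
Adams allocation: Blue 18, Teal 44, Violet 7, Silver 9, Amber 8.
Teal has quota 45.311 (lower 45, upper 46) but receives 44 — outside the quota interval.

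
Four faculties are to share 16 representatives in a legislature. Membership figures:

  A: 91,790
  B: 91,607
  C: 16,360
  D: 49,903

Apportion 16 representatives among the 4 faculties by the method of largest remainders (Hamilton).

The standard divisor is 249660/16 ≈ 15603.75.
Standard quotas: A 5.8826, B 5.8708, C 1.0485, D 3.1981.
Lower quotas: A 5, B 5, C 1, D 3 (sum 14, leaving 2 seats).
Remainders in descending order: A 0.8826, B 0.8708, D 0.1981, C 0.0485.
The surplus seats go to A, B.

A 6, B 6, C 1, D 3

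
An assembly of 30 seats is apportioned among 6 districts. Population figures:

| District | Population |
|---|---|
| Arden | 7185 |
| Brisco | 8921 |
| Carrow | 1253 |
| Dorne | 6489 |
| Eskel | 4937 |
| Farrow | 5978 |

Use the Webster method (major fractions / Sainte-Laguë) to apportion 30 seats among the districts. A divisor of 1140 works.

Arden 6; Brisco 8; Carrow 1; Dorne 6; Eskel 4; Farrow 5

With modified divisor 1140: modified quotas Arden 6.303, Brisco 7.825, Carrow 1.099, Dorne 5.692, Eskel 4.331, Farrow 5.244.
Rounding to the nearest integer: Arden 6, Brisco 8, Carrow 1, Dorne 6, Eskel 4, Farrow 5 (total 30).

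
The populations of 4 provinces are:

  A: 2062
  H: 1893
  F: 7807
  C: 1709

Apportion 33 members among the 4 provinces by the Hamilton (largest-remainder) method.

A=5; H=5; F=19; C=4

Total 13471; standard divisor 13471/33 ≈ 408.212.
Standard quotas: A 5.0513, H 4.6373, F 19.1249, C 4.1865.
Lower quotas: A 5, H 4, F 19, C 4 (sum 32, leaving 1 seat).
Remainders in descending order: H 0.6373, C 0.1865, F 0.1249, A 0.0513.
Largest remainder: H receives the extra seat.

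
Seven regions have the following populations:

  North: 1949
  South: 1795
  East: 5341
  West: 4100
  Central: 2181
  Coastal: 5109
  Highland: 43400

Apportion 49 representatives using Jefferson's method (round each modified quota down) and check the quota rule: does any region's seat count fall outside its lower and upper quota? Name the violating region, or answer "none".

Highland

Standard quotas: North 1.495, South 1.377, East 4.097, West 3.145, Central 1.673, Coastal 3.919, Highland 33.293.
Jefferson allocation: North 1, South 1, East 4, West 3, Central 1, Coastal 4, Highland 35.
Highland has quota 33.293 (lower 33, upper 34) but receives 35 — outside the quota interval.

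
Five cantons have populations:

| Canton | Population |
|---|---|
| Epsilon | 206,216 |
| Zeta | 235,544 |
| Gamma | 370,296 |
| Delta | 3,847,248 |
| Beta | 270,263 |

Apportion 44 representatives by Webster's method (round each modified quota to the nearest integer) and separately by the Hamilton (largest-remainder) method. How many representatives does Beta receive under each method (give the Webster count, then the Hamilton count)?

2 and 3

Webster: Epsilon 2, Zeta 2, Gamma 3, Delta 35, Beta 2.
Hamilton: Epsilon 2, Zeta 2, Gamma 3, Delta 34, Beta 3.
Beta gets 2 under Webster and 3 under Hamilton.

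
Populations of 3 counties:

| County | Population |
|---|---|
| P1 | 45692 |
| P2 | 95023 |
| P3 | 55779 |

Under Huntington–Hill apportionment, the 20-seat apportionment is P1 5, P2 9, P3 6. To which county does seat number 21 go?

Priority for the next seat is population ÷ (√(s·(s+1))).
Priorities: P1 8342.180, P2 10016.304, P3 8606.887.
Highest priority: P2.

P2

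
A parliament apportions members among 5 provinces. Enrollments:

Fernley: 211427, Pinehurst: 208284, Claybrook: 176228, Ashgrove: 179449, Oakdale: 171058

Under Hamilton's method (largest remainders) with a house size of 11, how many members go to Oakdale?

2

The standard divisor is 946446/11 ≈ 86040.545.
Standard quotas: Fernley 2.4573, Pinehurst 2.4208, Claybrook 2.0482, Ashgrove 2.0856, Oakdale 1.9881.
Lower quotas: Fernley 2, Pinehurst 2, Claybrook 2, Ashgrove 2, Oakdale 1 (sum 9, leaving 2 seats).
Remainders in descending order: Oakdale 0.9881, Fernley 0.4573, Pinehurst 0.4208, Ashgrove 0.0856, Claybrook 0.0482.
The surplus seats go to Oakdale, Fernley.
Oakdale receives 2.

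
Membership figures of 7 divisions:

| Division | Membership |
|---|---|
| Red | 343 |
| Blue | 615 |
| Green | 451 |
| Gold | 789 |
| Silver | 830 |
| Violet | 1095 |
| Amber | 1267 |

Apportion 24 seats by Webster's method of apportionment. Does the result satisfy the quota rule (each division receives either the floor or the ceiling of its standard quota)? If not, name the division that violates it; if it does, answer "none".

Standard quotas: Red 1.527, Blue 2.738, Green 2.008, Gold 3.513, Silver 3.696, Violet 4.876, Amber 5.642.
Webster allocation: Red 1, Blue 3, Green 2, Gold 3, Silver 4, Violet 5, Amber 6.
Every allocation lies between the lower and upper quota.

none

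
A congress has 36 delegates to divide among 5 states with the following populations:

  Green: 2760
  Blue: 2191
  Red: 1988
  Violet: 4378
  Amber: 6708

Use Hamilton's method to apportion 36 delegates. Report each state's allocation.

Total 18025; standard divisor 18025/36 ≈ 500.694.
Standard quotas: Green 5.5123, Blue 4.3759, Red 3.9705, Violet 8.7439, Amber 13.3974.
Lower quotas: Green 5, Blue 4, Red 3, Violet 8, Amber 13 (sum 33, leaving 3 seats).
Remainders in descending order: Red 0.9705, Violet 0.7439, Green 0.5123, Amber 0.3974, Blue 0.3759.
Largest remainders: Red, Violet, Green receive the extra seats.

Green: 6, Blue: 4, Red: 4, Violet: 9, Amber: 13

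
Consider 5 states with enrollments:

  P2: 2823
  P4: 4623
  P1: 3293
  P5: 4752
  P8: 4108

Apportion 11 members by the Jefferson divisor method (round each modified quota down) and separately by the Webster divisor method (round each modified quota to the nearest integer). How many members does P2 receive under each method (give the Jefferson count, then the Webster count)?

Jefferson: P2 1, P4 3, P1 2, P5 3, P8 2.
Webster: P2 2, P4 2, P1 2, P5 3, P8 2.
P2 gets 1 under Jefferson and 2 under Webster.

1 and 2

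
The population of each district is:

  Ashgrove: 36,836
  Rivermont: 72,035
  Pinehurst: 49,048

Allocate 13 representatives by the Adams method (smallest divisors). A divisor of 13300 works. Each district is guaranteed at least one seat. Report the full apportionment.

With modified divisor 13300: modified quotas Ashgrove 2.770, Rivermont 5.416, Pinehurst 3.688.
Rounding up: Ashgrove 3, Rivermont 6, Pinehurst 4 (total 13).

Ashgrove 3, Rivermont 6, Pinehurst 4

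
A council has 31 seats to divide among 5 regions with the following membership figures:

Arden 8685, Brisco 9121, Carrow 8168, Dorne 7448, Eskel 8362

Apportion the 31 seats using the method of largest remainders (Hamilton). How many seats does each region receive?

Standard divisor: 41784 ÷ 31 ≈ 1347.871.
Standard quotas: Arden 6.4435, Brisco 6.7670, Carrow 6.0599, Dorne 5.5258, Eskel 6.2039.
Lower quotas: Arden 6, Brisco 6, Carrow 6, Dorne 5, Eskel 6 (sum 29, leaving 2 seats).
Remainders in descending order: Brisco 0.7670, Dorne 0.5258, Arden 0.4435, Eskel 0.2039, Carrow 0.0599.
The surplus seats go to Brisco, Dorne.

Arden: 6, Brisco: 7, Carrow: 6, Dorne: 6, Eskel: 6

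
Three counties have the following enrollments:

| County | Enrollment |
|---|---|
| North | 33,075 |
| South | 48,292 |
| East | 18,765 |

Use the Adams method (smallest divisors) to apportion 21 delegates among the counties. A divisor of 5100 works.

North=7, South=10, East=4

With modified divisor 5100: modified quotas North 6.485, South 9.469, East 3.679.
Rounding up: North 7, South 10, East 4 (total 21).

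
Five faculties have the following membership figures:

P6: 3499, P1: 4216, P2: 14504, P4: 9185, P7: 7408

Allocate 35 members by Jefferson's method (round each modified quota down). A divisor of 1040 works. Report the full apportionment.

P6: 3, P1: 4, P2: 13, P4: 8, P7: 7

With modified divisor 1040: modified quotas P6 3.364, P1 4.054, P2 13.946, P4 8.832, P7 7.123.
Rounding down: P6 3, P1 4, P2 13, P4 8, P7 7 (total 35).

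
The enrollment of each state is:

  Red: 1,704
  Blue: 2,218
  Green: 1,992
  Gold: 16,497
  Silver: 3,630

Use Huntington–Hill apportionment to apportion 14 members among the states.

Red: 1, Blue: 1, Green: 1, Gold: 9, Silver: 2

With divisor 1842: modified quotas Red 0.925, Blue 1.204, Green 1.081, Gold 8.956, Silver 1.971.
Geometric-mean thresholds: Red (min 1), Blue √(1·2)=1.414, Green √(1·2)=1.414, Gold √(8·9)=8.485, Silver √(1·2)=1.414.
Each quota rounded against its threshold gives Red 1, Blue 1, Green 1, Gold 9, Silver 2 (total 14).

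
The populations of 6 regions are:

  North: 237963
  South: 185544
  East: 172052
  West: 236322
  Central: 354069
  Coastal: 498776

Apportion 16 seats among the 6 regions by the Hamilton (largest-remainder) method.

Standard divisor: 1684726 ÷ 16 ≈ 105295.375.
Standard quotas: North 2.2600, South 1.7621, East 1.6340, West 2.2444, Central 3.3626, Coastal 4.7369.
Lower quotas: North 2, South 1, East 1, West 2, Central 3, Coastal 4 (sum 13, leaving 3 seats).
Remainders in descending order: South 0.7621, Coastal 0.7369, East 0.6340, Central 0.3626, North 0.2600, West 0.2444.
The surplus seats go to South, Coastal, East.

North: 2, South: 2, East: 2, West: 2, Central: 3, Coastal: 5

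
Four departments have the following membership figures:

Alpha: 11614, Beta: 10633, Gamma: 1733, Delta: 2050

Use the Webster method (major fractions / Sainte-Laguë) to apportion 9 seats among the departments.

Alpha 4, Beta 3, Gamma 1, Delta 1

Standard divisor 26030/9 ≈ 2892.222; standard quotas: Alpha 4.016, Beta 3.676, Gamma 0.599, Delta 0.709.
Rounding to the nearest integer gives 4, 4, 1, 1 = 10 seats, so the divisor must be adjusted.
With modified divisor 3200: modified quotas Alpha 3.629, Beta 3.323, Gamma 0.542, Delta 0.641.
Rounding to the nearest integer: Alpha 4, Beta 3, Gamma 1, Delta 1 (total 9).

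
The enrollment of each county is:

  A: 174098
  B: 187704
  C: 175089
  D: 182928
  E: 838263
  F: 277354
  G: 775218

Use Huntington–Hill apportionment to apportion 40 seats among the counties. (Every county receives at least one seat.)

A: 3, B: 3, C: 3, D: 3, E: 12, F: 4, G: 12

With divisor 67294: modified quotas A 2.587, B 2.789, C 2.602, D 2.718, E 12.457, F 4.122, G 11.520.
Geometric-mean thresholds: A √(2·3)=2.449, B √(2·3)=2.449, C √(2·3)=2.449, D √(2·3)=2.449, E √(12·13)=12.490, F √(4·5)=4.472, G √(11·12)=11.489.
Each quota rounded against its threshold gives A 3, B 3, C 3, D 3, E 12, F 4, G 12 (total 40).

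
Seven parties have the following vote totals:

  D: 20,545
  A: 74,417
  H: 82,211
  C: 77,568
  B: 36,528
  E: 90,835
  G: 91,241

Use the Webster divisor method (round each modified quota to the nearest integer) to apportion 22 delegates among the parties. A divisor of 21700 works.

D: 1; A: 3; H: 4; C: 4; B: 2; E: 4; G: 4

With modified divisor 21700: modified quotas D 0.947, A 3.429, H 3.789, C 3.575, B 1.683, E 4.186, G 4.205.
Rounding to the nearest integer: D 1, A 3, H 4, C 4, B 2, E 4, G 4 (total 22).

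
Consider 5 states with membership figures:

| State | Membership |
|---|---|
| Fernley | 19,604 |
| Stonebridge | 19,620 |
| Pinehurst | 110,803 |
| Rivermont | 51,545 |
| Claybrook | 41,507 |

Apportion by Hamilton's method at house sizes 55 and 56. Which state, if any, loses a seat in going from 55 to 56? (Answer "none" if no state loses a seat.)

Stonebridge

At 55 seats: Fernley 4, Stonebridge 5, Pinehurst 25, Rivermont 12, Claybrook 9.
At 56 seats: Fernley 4, Stonebridge 4, Pinehurst 26, Rivermont 12, Claybrook 10.
Stonebridge drops from 5 to 4.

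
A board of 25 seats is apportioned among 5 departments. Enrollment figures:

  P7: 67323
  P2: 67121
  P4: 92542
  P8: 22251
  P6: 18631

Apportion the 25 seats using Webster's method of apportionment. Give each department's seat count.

Standard divisor 267868/25 ≈ 10714.72; standard quotas: P7 6.283, P2 6.264, P4 8.637, P8 2.077, P6 1.739.
Rounding to the nearest integer gives P7 6, P2 6, P4 9, P8 2, P6 2 — total 25, matching the house size, so no adjustment is needed.

P7 6, P2 6, P4 9, P8 2, P6 2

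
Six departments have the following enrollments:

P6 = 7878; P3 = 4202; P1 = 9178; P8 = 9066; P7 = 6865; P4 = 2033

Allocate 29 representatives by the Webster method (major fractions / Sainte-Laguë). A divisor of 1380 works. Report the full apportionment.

With modified divisor 1380: modified quotas P6 5.709, P3 3.045, P1 6.651, P8 6.570, P7 4.975, P4 1.473.
Rounding to the nearest integer: P6 6, P3 3, P1 7, P8 7, P7 5, P4 1 (total 29).

P6: 6, P3: 3, P1: 7, P8: 7, P7: 5, P4: 1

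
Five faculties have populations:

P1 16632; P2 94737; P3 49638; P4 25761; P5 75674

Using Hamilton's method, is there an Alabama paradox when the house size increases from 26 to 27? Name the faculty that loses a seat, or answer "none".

At 26 seats: P1 2, P2 9, P3 5, P4 3, P5 7.
At 27 seats: P1 2, P2 10, P3 5, P4 2, P5 8.
P4 drops from 3 to 2.

P4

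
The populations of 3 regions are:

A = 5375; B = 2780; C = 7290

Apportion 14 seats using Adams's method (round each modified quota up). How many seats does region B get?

Standard divisor 15445/14 ≈ 1103.214; standard quotas: A 4.872, B 2.520, C 6.608.
Rounding up gives 5, 3, 7 = 15 seats, so the divisor must be adjusted.
With modified divisor 1300: modified quotas A 4.135, B 2.138, C 5.608.
Rounding up: A 5, B 3, C 6 (total 14).
B receives 3.

3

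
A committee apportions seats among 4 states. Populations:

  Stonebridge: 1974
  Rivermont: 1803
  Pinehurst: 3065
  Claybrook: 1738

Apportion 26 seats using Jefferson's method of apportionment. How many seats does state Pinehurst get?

10

Standard divisor 8580/26 ≈ 330; standard quotas: Stonebridge 5.982, Rivermont 5.464, Pinehurst 9.288, Claybrook 5.267.
Rounding down gives 5, 5, 9, 5 = 24 seats, so the divisor must be adjusted.
With modified divisor 304: modified quotas Stonebridge 6.493, Rivermont 5.931, Pinehurst 10.082, Claybrook 5.717.
Rounding down: Stonebridge 6, Rivermont 5, Pinehurst 10, Claybrook 5 (total 26).
Pinehurst receives 10.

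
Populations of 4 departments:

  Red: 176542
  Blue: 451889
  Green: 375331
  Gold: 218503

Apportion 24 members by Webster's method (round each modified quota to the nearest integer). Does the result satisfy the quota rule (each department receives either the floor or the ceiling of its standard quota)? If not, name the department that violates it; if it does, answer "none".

none

Standard quotas: Red 3.467, Blue 8.873, Green 7.370, Gold 4.290.
Webster allocation: Red 4, Blue 9, Green 7, Gold 4.
Every allocation lies between the lower and upper quota.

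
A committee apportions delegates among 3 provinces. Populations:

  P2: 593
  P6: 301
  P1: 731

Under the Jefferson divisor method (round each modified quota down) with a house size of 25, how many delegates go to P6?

Standard divisor 1625/25 ≈ 65; standard quotas: P2 9.123, P6 4.631, P1 11.246.
Rounding down gives 9, 4, 11 = 24 seats, so the divisor must be adjusted.
With modified divisor 60.6: modified quotas P2 9.785, P6 4.967, P1 12.063.
Rounding down: P2 9, P6 4, P1 12 (total 25).
P6 receives 4.

4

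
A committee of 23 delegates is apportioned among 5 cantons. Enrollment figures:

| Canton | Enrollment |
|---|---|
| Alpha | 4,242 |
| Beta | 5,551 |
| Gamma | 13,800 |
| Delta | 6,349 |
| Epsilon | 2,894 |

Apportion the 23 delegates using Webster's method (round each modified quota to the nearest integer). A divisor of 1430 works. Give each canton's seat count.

Alpha: 3, Beta: 4, Gamma: 10, Delta: 4, Epsilon: 2

With modified divisor 1430: modified quotas Alpha 2.966, Beta 3.882, Gamma 9.650, Delta 4.440, Epsilon 2.024.
Rounding to the nearest integer: Alpha 3, Beta 4, Gamma 10, Delta 4, Epsilon 2 (total 23).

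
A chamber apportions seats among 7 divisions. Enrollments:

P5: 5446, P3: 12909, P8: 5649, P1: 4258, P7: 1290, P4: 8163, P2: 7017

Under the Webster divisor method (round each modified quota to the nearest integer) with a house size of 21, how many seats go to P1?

2

Standard divisor 44732/21 ≈ 2130.095; standard quotas: P5 2.557, P3 6.060, P8 2.652, P1 1.999, P7 0.606, P4 3.832, P2 3.294.
Rounding to the nearest integer gives 3, 6, 3, 2, 1, 4, 3 = 22 seats, so the divisor must be adjusted.
With modified divisor 2200: modified quotas P5 2.475, P3 5.868, P8 2.568, P1 1.935, P7 0.586, P4 3.710, P2 3.190.
Rounding to the nearest integer: P5 2, P3 6, P8 3, P1 2, P7 1, P4 4, P2 3 (total 21).
P1 receives 2.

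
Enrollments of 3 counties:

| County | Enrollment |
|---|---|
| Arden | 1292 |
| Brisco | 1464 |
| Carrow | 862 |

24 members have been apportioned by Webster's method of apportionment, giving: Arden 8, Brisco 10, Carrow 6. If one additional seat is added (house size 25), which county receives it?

Priority for the next seat is population ÷ (current seats + 0.5).
Priorities: Arden 152.000, Brisco 139.429, Carrow 132.615.
Highest priority: Arden.

Arden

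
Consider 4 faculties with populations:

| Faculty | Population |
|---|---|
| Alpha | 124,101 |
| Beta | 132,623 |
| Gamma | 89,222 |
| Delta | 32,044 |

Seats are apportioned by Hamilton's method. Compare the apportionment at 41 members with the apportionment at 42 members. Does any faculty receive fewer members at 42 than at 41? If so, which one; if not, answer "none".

Delta

At 41 seats: Alpha 13, Beta 14, Gamma 10, Delta 4.
At 42 seats: Alpha 14, Beta 15, Gamma 10, Delta 3.
Delta drops from 4 to 3.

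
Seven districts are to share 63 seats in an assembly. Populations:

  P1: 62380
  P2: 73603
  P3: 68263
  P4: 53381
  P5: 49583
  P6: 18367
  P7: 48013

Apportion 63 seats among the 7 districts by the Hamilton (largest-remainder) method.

P1 11, P2 12, P3 12, P4 9, P5 8, P6 3, P7 8

Total 373590; standard divisor 373590/63 = 5930.
Standard quotas: P1 10.5194, P2 12.4120, P3 11.5115, P4 9.0019, P5 8.3614, P6 3.0973, P7 8.0966.
Lower quotas: P1 10, P2 12, P3 11, P4 9, P5 8, P6 3, P7 8 (sum 61, leaving 2 seats).
Remainders in descending order: P1 0.5194, P3 0.5115, P2 0.4120, P5 0.3614, P6 0.0973, P7 0.0966, P4 0.0019.
The surplus seats go to P1, P3.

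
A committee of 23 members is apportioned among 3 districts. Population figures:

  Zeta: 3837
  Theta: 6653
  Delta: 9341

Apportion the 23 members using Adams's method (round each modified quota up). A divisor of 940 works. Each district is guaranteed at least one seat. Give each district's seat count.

With modified divisor 940: modified quotas Zeta 4.082, Theta 7.078, Delta 9.937.
Rounding up: Zeta 5, Theta 8, Delta 10 (total 23).

Zeta 5; Theta 8; Delta 10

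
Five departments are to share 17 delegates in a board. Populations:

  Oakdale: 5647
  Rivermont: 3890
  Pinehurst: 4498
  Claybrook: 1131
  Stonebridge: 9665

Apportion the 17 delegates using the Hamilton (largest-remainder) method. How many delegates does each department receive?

Oakdale 4; Rivermont 3; Pinehurst 3; Claybrook 1; Stonebridge 6

Standard divisor: 24831 ÷ 17 ≈ 1460.647.
Standard quotas: Oakdale 3.8661, Rivermont 2.6632, Pinehurst 3.0795, Claybrook 0.7743, Stonebridge 6.6169.
Lower quotas: Oakdale 3, Rivermont 2, Pinehurst 3, Claybrook 0, Stonebridge 6 (sum 14, leaving 3 seats).
Remainders in descending order: Oakdale 0.8661, Claybrook 0.7743, Rivermont 0.6632, Stonebridge 0.6169, Pinehurst 0.0795.
The surplus seats go to Oakdale, Claybrook, Rivermont.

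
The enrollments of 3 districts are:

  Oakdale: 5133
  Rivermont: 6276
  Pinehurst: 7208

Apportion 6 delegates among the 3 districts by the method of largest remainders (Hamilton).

The standard divisor is 18617/6 ≈ 3102.833.
Standard quotas: Oakdale 1.6543, Rivermont 2.0227, Pinehurst 2.3230.
Lower quotas: Oakdale 1, Rivermont 2, Pinehurst 2 (sum 5, leaving 1 seat).
Remainders in descending order: Oakdale 0.6543, Pinehurst 0.3230, Rivermont 0.0227.
The surplus seat goes to Oakdale.

Oakdale: 2, Rivermont: 2, Pinehurst: 2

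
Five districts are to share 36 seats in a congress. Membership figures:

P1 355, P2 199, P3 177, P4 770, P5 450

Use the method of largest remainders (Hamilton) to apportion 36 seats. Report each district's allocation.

P1 7; P2 4; P3 3; P4 14; P5 8

Total 1951; standard divisor 1951/36 ≈ 54.194.
Standard quotas: P1 6.550, P2 3.672, P3 3.266, P4 14.208, P5 8.303.
Lower quotas: P1 6, P2 3, P3 3, P4 14, P5 8 (sum 34, leaving 2 seats).
Remainders in descending order: P2 0.672, P1 0.550, P5 0.303, P3 0.266, P4 0.208.
Largest remainders: P2, P1 receive the extra seats.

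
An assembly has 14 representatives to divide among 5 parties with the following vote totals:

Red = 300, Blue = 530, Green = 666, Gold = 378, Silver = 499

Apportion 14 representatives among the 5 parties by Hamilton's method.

Red 2, Blue 3, Green 4, Gold 2, Silver 3

Standard divisor: 2373 ÷ 14 ≈ 169.5.
Standard quotas: Red 1.770, Blue 3.127, Green 3.929, Gold 2.230, Silver 2.944.
Lower quotas: Red 1, Blue 3, Green 3, Gold 2, Silver 2 (sum 11, leaving 3 seats).
Remainders in descending order: Silver 0.944, Green 0.929, Red 0.770, Gold 0.230, Blue 0.127.
The surplus seats go to Silver, Green, Red.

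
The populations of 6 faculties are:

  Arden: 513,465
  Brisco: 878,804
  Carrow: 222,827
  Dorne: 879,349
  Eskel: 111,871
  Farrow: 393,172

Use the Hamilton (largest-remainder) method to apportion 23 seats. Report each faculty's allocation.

The standard divisor is 2999488/23 ≈ 130412.522.
Standard quotas: Arden 3.9372, Brisco 6.7386, Carrow 1.7086, Dorne 6.7428, Eskel 0.8578, Farrow 3.0148.
Lower quotas: Arden 3, Brisco 6, Carrow 1, Dorne 6, Eskel 0, Farrow 3 (sum 19, leaving 4 seats).
Remainders in descending order: Arden 0.9372, Eskel 0.8578, Dorne 0.7428, Brisco 0.7386, Carrow 0.7086, Farrow 0.0148.
The surplus seats go to Arden, Eskel, Dorne, Brisco.

Arden: 4; Brisco: 7; Carrow: 1; Dorne: 7; Eskel: 1; Farrow: 3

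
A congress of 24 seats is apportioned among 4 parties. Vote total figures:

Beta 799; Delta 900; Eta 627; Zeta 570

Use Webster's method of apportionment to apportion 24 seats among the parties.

Beta=7, Delta=7, Eta=5, Zeta=5

Standard divisor 2896/24 ≈ 120.667; standard quotas: Beta 6.622, Delta 7.459, Eta 5.196, Zeta 4.724.
Rounding to the nearest integer gives Beta 7, Delta 7, Eta 5, Zeta 5 — total 24, matching the house size, so no adjustment is needed.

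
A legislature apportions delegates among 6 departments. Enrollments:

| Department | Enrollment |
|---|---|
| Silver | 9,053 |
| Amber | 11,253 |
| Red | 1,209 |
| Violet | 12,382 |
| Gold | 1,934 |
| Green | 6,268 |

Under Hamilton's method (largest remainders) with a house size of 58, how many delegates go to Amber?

15

Standard divisor: 42099 ÷ 58 ≈ 725.845.
Standard quotas: Silver 12.4724, Amber 15.5033, Red 1.6656, Violet 17.0587, Gold 2.6645, Green 8.6355.
Lower quotas: Silver 12, Amber 15, Red 1, Violet 17, Gold 2, Green 8 (sum 55, leaving 3 seats).
Remainders in descending order: Red 0.6656, Gold 0.6645, Green 0.6355, Amber 0.5033, Silver 0.4724, Violet 0.0587.
The surplus seats go to Red, Gold, Green.
Amber receives 15.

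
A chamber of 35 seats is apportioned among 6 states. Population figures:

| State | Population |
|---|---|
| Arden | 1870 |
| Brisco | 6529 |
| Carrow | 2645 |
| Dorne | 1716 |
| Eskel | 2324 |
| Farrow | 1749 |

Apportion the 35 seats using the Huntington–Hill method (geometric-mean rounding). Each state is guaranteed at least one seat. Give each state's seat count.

With divisor 490: modified quotas Arden 3.816, Brisco 13.324, Carrow 5.398, Dorne 3.502, Eskel 4.743, Farrow 3.569.
Geometric-mean thresholds: Arden √(3·4)=3.464, Brisco √(13·14)=13.491, Carrow √(5·6)=5.477, Dorne √(3·4)=3.464, Eskel √(4·5)=4.472, Farrow √(3·4)=3.464.
Each quota rounded against its threshold gives Arden 4, Brisco 13, Carrow 5, Dorne 4, Eskel 5, Farrow 4 (total 35).

Arden 4; Brisco 13; Carrow 5; Dorne 4; Eskel 5; Farrow 4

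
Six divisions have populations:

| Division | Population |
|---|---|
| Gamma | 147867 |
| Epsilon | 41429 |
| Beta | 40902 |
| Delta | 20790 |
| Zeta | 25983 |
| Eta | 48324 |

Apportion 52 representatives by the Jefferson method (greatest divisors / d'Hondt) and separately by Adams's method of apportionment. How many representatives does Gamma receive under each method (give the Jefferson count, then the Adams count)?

Jefferson: Gamma 24, Epsilon 7, Beta 6, Delta 3, Zeta 4, Eta 8.
Adams: Gamma 22, Epsilon 7, Beta 7, Delta 4, Zeta 4, Eta 8.
Gamma gets 24 under Jefferson and 22 under Adams.

24 and 22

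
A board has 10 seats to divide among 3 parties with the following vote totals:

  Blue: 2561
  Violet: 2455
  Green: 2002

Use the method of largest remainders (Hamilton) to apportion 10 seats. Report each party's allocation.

The standard divisor is 7018/10 ≈ 701.8.
Standard quotas: Blue 3.649, Violet 3.498, Green 2.853.
Lower quotas: Blue 3, Violet 3, Green 2 (sum 8, leaving 2 seats).
Remainders in descending order: Green 0.853, Blue 0.649, Violet 0.498.
Largest remainders: Green, Blue receive the extra seats.

Blue: 4; Violet: 3; Green: 3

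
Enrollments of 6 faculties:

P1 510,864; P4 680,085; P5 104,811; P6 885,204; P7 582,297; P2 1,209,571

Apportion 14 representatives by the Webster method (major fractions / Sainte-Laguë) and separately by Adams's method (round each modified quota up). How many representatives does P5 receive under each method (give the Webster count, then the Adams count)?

0 and 1

Webster: P1 2, P4 3, P5 0, P6 3, P7 2, P2 4.
Adams: P1 2, P4 2, P5 1, P6 3, P7 2, P2 4.
P5 gets 0 under Webster and 1 under Adams.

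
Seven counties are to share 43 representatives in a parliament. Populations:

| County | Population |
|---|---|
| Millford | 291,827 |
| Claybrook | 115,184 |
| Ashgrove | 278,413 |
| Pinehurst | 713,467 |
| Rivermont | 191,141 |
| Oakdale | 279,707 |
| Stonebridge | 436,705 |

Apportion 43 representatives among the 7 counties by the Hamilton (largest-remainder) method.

Millford 6; Claybrook 2; Ashgrove 5; Pinehurst 13; Rivermont 4; Oakdale 5; Stonebridge 8

Total 2306444; standard divisor 2306444/43 ≈ 53638.233.
Standard quotas: Millford 5.4407, Claybrook 2.1474, Ashgrove 5.1906, Pinehurst 13.3015, Rivermont 3.5635, Oakdale 5.2147, Stonebridge 8.1417.
Lower quotas: Millford 5, Claybrook 2, Ashgrove 5, Pinehurst 13, Rivermont 3, Oakdale 5, Stonebridge 8 (sum 41, leaving 2 seats).
Remainders in descending order: Rivermont 0.5635, Millford 0.4407, Pinehurst 0.3015, Oakdale 0.2147, Ashgrove 0.1906, Claybrook 0.1474, Stonebridge 0.1417.
The surplus seats go to Rivermont, Millford.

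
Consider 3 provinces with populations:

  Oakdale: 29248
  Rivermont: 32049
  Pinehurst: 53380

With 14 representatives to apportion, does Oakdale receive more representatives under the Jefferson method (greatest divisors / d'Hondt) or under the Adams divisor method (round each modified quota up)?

Jefferson: Oakdale 3, Rivermont 4, Pinehurst 7.
Adams: Oakdale 4, Rivermont 4, Pinehurst 6.
Oakdale gets 3 under Jefferson and 4 under Adams.

Adams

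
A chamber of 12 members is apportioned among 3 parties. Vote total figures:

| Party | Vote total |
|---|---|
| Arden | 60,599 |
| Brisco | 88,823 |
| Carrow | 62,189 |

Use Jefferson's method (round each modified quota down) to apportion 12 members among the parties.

Arden 3, Brisco 5, Carrow 4

Standard divisor 211611/12 ≈ 17634.25; standard quotas: Arden 3.436, Brisco 5.037, Carrow 3.527.
Rounding down gives 3, 5, 3 = 11 seats, so the divisor must be adjusted.
With modified divisor 15300: modified quotas Arden 3.961, Brisco 5.805, Carrow 4.065.
Rounding down: Arden 3, Brisco 5, Carrow 4 (total 12).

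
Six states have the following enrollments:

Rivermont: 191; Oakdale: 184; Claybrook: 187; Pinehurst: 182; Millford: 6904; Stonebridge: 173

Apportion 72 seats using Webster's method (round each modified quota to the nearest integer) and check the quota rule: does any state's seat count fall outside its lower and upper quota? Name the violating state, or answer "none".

Millford

Standard quotas: Rivermont 1.758, Oakdale 1.694, Claybrook 1.722, Pinehurst 1.675, Millford 63.558, Stonebridge 1.593.
Webster allocation: Rivermont 2, Oakdale 2, Claybrook 2, Pinehurst 2, Millford 62, Stonebridge 2.
Millford has quota 63.558 (lower 63, upper 64) but receives 62 — outside the quota interval.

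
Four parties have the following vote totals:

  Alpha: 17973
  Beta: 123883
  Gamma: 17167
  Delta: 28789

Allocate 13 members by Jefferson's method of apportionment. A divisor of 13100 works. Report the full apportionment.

With modified divisor 13100: modified quotas Alpha 1.372, Beta 9.457, Gamma 1.310, Delta 2.198.
Rounding down: Alpha 1, Beta 9, Gamma 1, Delta 2 (total 13).

Alpha 1; Beta 9; Gamma 1; Delta 2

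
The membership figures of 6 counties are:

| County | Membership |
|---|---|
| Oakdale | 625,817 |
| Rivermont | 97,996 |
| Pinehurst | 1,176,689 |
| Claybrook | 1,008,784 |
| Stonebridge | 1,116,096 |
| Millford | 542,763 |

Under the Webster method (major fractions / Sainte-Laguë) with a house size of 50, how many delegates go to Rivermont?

1

Standard divisor 4568145/50 ≈ 91362.9; standard quotas: Oakdale 6.850, Rivermont 1.073, Pinehurst 12.879, Claybrook 11.042, Stonebridge 12.216, Millford 5.941.
Rounding to the nearest integer gives Oakdale 7, Rivermont 1, Pinehurst 13, Claybrook 11, Stonebridge 12, Millford 6 — total 50, matching the house size, so no adjustment is needed.
Rivermont receives 1.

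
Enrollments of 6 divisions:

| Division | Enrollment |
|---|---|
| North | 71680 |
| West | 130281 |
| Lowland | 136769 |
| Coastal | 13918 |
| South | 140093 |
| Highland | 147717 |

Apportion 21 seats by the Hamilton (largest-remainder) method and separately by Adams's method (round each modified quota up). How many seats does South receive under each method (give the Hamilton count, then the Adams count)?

Hamilton: North 2, West 4, Lowland 5, Coastal 0, South 5, Highland 5.
Adams: North 3, West 4, Lowland 4, Coastal 1, South 4, Highland 5.
South gets 5 under Hamilton and 4 under Adams.

5 and 4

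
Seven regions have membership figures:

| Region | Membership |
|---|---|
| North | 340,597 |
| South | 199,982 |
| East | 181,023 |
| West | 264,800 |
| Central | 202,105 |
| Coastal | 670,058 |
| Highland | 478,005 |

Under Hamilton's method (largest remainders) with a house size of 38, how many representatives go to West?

4

The standard divisor is 2336570/38 ≈ 61488.684.
Standard quotas: North 5.5392, South 3.2523, East 2.9440, West 4.3065, Central 3.2869, Coastal 10.8973, Highland 7.7739.
Lower quotas: North 5, South 3, East 2, West 4, Central 3, Coastal 10, Highland 7 (sum 34, leaving 4 seats).
Remainders in descending order: East 0.9440, Coastal 0.8973, Highland 0.7739, North 0.5392, West 0.3065, Central 0.2869, South 0.2523.
The surplus seats go to East, Coastal, Highland, North.
West receives 4.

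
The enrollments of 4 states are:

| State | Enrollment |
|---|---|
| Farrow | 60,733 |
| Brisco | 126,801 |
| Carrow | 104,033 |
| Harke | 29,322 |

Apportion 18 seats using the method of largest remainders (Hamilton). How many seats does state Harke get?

Total 320889; standard divisor 320889/18 ≈ 17827.167.
Standard quotas: Farrow 3.4068, Brisco 7.1128, Carrow 5.8356, Harke 1.6448.
Lower quotas: Farrow 3, Brisco 7, Carrow 5, Harke 1 (sum 16, leaving 2 seats).
Remainders in descending order: Carrow 0.8356, Harke 0.6448, Farrow 0.4068, Brisco 0.1128.
The surplus seats go to Carrow, Harke.
Harke receives 2.

2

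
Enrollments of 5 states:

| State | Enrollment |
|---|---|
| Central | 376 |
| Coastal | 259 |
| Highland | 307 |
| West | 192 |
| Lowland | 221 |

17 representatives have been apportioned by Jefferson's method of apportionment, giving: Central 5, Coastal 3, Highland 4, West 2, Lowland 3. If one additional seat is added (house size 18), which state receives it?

Coastal

Priority for the next seat is population ÷ (current seats + 1).
Priorities: Central 62.667, Coastal 64.750, Highland 61.400, West 64.000, Lowland 55.250.
Highest priority: Coastal.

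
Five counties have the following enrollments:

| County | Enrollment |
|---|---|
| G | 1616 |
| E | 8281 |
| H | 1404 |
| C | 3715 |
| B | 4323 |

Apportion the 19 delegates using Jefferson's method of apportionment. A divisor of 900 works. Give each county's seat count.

G 1; E 9; H 1; C 4; B 4

With modified divisor 900: modified quotas G 1.796, E 9.201, H 1.560, C 4.128, B 4.803.
Rounding down: G 1, E 9, H 1, C 4, B 4 (total 19).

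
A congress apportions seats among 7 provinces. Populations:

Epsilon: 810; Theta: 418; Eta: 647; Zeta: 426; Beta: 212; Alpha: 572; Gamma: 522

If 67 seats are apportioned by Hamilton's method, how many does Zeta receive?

8

The standard divisor is 3607/67 ≈ 53.836.
Standard quotas: Epsilon 15.046, Theta 7.764, Eta 12.018, Zeta 7.913, Beta 3.938, Alpha 10.625, Gamma 9.696.
Lower quotas: Epsilon 15, Theta 7, Eta 12, Zeta 7, Beta 3, Alpha 10, Gamma 9 (sum 63, leaving 4 seats).
Remainders in descending order: Beta 0.938, Zeta 0.913, Theta 0.764, Gamma 0.696, Alpha 0.625, Epsilon 0.046, Eta 0.018.
Largest remainders: Beta, Zeta, Theta, Gamma receive the extra seats.
Zeta receives 8.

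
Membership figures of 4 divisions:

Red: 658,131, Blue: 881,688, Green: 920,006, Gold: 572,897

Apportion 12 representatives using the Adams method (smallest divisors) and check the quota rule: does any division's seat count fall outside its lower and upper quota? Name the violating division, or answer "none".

Standard quotas: Red 2.604, Blue 3.489, Green 3.640, Gold 2.267.
Adams allocation: Red 3, Blue 3, Green 4, Gold 2.
Every allocation lies between the lower and upper quota.

none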